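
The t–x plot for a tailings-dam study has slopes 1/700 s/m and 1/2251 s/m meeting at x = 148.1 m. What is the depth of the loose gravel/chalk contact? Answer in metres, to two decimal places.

53.68 m

x_cross = 2h·√((V₂+V₁)/(V₂−V₁)) → h = x_cross / (2·√((V₂+V₁)/(V₂−V₁))).
√((V₂+V₁)/(V₂−V₁)) = √((2251+700)/(2251−700)) = 1.3794.
h = 148.1 / (2·1.3794) = 53.68 m.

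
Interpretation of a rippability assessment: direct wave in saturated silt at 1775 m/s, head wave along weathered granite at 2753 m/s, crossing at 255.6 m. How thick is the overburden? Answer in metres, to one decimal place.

h = (x_cross/2)·√((V₂−V₁)/(V₂+V₁)).
(V₂−V₁)/(V₂+V₁) = (2753−1775)/(2753+1775) = 0.2160; √ = 0.4647.
h = (255.6/2)·0.4647 = 59.39 m.

59.4 m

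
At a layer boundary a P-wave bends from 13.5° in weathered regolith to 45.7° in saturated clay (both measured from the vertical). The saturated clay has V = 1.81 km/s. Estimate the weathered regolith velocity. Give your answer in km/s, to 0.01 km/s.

sin 13.5° = 0.2334; sin 45.7° = 0.7157.
V₁ = V₂·(sin θ₁/sin θ₂) = 1.81·(0.2334/0.7157) = 0.59 km/s.

0.59 km/s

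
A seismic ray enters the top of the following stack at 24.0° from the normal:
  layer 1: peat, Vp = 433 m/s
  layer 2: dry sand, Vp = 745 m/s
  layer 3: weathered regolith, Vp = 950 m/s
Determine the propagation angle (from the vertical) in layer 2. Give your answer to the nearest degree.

Ray parameter p = sin 24.0° / 433 = 9.3935e-04 s/m.
sin θ_2 = p·V_2 = 9.3935e-04 × 745 = 0.6998.
θ_2 = 44.41° from the vertical.

44°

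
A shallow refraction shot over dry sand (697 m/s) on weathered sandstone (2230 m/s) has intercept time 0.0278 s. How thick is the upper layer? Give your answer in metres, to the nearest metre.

10 m

θ_c = arcsin(697/2230) = 18.21°; cos θ_c = 0.9499.
tᵢ = 2h cos θ_c/V₁ ⇒ h = tᵢ·V₁/(2 cos θ_c) = 0.0278·697/(2·0.9499) = 10.20 m.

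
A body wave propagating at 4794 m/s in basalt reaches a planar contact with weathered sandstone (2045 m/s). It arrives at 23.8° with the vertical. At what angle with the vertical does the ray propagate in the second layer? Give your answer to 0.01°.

9.91°

sin θ₁/V₁ = sin θ₂/V₂ ⇒ sin θ₂ = 2045·sin 23.8°/4794 = 2045·0.4035/4794 = 0.1721.
θ₂ = sin⁻¹(0.1721) = 9.91° (from vertical).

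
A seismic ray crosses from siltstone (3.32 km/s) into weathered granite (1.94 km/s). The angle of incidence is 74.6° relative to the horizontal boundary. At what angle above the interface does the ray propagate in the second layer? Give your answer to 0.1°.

81.1°

Convert to the normal: θ₁ = 90° − 74.6° = 15.4°.
Snell's law: sin θ₂ = (V₂/V₁)·sin θ₁ = (1.94/3.32)·sin 15.4° = 0.1552.
θ₂ = sin⁻¹(0.1552) = 8.93° (from vertical).
From the interface: 90° − 8.93° = 81.07°.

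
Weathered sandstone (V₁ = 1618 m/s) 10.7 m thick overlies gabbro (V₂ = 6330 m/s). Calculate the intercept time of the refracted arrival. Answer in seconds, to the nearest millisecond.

θ_c = arcsin(V₁/V₂) = arcsin(1618/6330) = 14.81°; cos θ_c = 0.9668.
tᵢ = 2h·cos θ_c / V₁ = 2·10.7·0.9668 / 1618 = 0.01279 s.

0.013 s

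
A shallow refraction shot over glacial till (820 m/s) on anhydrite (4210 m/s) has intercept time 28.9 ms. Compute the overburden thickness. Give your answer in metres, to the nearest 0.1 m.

12.1 m

θ_c = arcsin(820/4210) = 11.23°; cos θ_c = 0.9808.
tᵢ = 2h cos θ_c/V₁ ⇒ h = tᵢ·V₁/(2 cos θ_c) = 0.0289·820/(2·0.9808) = 12.08 m.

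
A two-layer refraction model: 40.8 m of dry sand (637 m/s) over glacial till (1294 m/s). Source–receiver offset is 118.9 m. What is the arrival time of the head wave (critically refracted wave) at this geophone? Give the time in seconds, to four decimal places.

0.2034 s

θ_c = arcsin(V₁/V₂) = arcsin(637/1294) = 29.49°, cos θ_c = 0.8704.
Intercept time tᵢ = 2h cos θ_c / V₁ = 2·40.8·0.8704/637 = 0.11150 s.
t = x/V₂ + tᵢ = 118.9/1294 + 0.11150 = 0.20339 s.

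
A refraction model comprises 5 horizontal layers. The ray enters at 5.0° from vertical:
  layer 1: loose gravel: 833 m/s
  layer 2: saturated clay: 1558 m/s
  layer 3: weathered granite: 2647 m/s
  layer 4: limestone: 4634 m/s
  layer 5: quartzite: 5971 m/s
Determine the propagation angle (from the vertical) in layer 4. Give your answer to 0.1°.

Ray parameter p = sin 5.0° / 833 = 1.0463e-04 s/m.
sin θ_4 = p·V_4 = 1.0463e-04 × 4634 = 0.4848.
θ_4 = 29.00° from the vertical.

29.0°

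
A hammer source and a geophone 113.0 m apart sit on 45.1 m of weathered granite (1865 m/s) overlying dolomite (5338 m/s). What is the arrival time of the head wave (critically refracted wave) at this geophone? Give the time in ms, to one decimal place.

t = x/V₂ + 2h·√(V₂²−V₁²)/(V₁V₂).
√(V₂²−V₁²) = √(5338²−1865²) = 5001.6 m/s; delay term = 2·45.1·5001.6/(1865·5338) = 0.04532 s.
t = 113.0/5338 + 0.04532 = 0.06649 s.

66.5 ms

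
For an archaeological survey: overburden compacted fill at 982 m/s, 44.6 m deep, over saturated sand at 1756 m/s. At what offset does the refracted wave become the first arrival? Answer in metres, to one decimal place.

167.8 m

θ_c = arcsin(982/1756) = 34.00°, so cos θ_c = 0.8290 and tᵢ = 2h cos θ_c/V₁ = 0.0753 s.
At crossover x/V₁ = x/V₂ + tᵢ ⇒ x = tᵢ/(1/V₁ − 1/V₂) = 0.07530/(1.0183e-03 − 5.6948e-04) = 167.77 m.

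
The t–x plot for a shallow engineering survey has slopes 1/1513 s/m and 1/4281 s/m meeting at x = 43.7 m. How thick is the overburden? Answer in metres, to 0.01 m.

15.10 m

x_cross = 2h·√((V₂+V₁)/(V₂−V₁)) → h = x_cross / (2·√((V₂+V₁)/(V₂−V₁))).
√((V₂+V₁)/(V₂−V₁)) = √((4281+1513)/(4281−1513)) = 1.4468.
h = 43.7 / (2·1.4468) = 15.10 m.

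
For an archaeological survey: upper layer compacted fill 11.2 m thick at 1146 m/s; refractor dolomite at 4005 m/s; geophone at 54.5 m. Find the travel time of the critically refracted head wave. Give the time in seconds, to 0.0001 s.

t = x/V₂ + 2h·√(V₂²−V₁²)/(V₁V₂).
√(V₂²−V₁²) = √(4005²−1146²) = 3837.5 m/s; delay term = 2·11.2·3837.5/(1146·4005) = 0.01873 s.
t = 54.5/4005 + 0.01873 = 0.03234 s.

0.0323 s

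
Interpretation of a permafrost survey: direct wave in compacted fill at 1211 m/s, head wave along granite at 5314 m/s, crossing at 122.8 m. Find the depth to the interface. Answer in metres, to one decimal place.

48.7 m

h = (x_cross/2)·√((V₂−V₁)/(V₂+V₁)).
(V₂−V₁)/(V₂+V₁) = (5314−1211)/(5314+1211) = 0.6288; √ = 0.7930.
h = (122.8/2)·0.7930 = 48.69 m.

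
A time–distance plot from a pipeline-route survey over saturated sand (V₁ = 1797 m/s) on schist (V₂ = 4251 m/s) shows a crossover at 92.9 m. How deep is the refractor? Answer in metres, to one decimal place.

x_cross = 2h·√((V₂+V₁)/(V₂−V₁)) → h = x_cross / (2·√((V₂+V₁)/(V₂−V₁))).
√((V₂+V₁)/(V₂−V₁)) = √((4251+1797)/(4251−1797)) = 1.5699.
h = 92.9 / (2·1.5699) = 29.59 m.

29.6 m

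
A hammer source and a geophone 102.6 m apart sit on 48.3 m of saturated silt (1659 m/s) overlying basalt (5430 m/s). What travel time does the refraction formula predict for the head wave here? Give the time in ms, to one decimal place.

74.3 ms

θ_c = arcsin(V₁/V₂) = arcsin(1659/5430) = 17.79°, cos θ_c = 0.9522.
Intercept time tᵢ = 2h cos θ_c / V₁ = 2·48.3·0.9522/1659 = 0.05544 s.
t = x/V₂ + tᵢ = 102.6/5430 + 0.05544 = 0.07434 s.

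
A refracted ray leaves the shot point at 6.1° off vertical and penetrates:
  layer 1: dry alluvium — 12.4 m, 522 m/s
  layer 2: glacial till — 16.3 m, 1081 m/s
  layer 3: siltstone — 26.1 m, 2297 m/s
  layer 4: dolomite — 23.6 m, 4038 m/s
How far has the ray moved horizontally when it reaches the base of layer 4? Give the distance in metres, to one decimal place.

Apply Snell's law at each interface; in layer i the horizontal offset is hᵢ·tan θᵢ.
Layer 1: θ = 6.10°; offset = 12.4·tan 6.10° = 1.325 m.
Layer 2: sin θ = 1081·sin 6.1°/522 = 0.2201, θ = 12.71°; offset = 16.3·tan 12.71° = 3.677 m.
Layer 3: sin θ = 2297·sin 6.1°/522 = 0.4676, θ = 27.88°; offset = 26.1·tan 27.88° = 13.807 m.
Layer 4: sin θ = 4038·sin 6.1°/522 = 0.8220, θ = 55.29°; offset = 23.6·tan 55.29° = 34.067 m.
Summing the layer offsets gives 52.876 m.

52.9 m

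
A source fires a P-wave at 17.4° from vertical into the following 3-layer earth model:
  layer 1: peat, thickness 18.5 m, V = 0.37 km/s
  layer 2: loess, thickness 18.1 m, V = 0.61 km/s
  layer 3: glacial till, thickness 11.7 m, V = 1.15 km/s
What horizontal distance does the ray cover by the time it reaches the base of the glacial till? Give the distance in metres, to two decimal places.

45.53 m

Apply Snell's law at each interface; in layer i the horizontal offset is hᵢ·tan θᵢ.
Layer 1: θ = 17.40°; offset = 18.5·tan 17.40° = 5.7975 m.
Layer 2: sin θ = 0.61·sin 17.4°/0.37 = 0.4930, θ = 29.54°; offset = 18.1·tan 29.54° = 10.2567 m.
Layer 3: sin θ = 1.15·sin 17.4°/0.37 = 0.9295, θ = 68.35°; offset = 11.7·tan 68.35° = 29.4748 m.
Summing the layer offsets gives 45.5290 m.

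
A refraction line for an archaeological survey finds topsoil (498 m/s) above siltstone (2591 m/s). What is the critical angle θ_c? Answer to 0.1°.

11.1°

At critical incidence the refracted ray runs along the interface (θ₂ = 90°), so sin θ_c = V₁/V₂.
θ_c = arcsin(498/2591) = arcsin 0.1922 = 11.08°.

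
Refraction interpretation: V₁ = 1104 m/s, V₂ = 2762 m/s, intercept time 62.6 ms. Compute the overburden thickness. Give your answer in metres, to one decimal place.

θ_c = arcsin(1104/2762) = 23.56°; cos θ_c = 0.9166.
tᵢ = 2h cos θ_c/V₁ ⇒ h = tᵢ·V₁/(2 cos θ_c) = 0.0626·1104/(2·0.9166) = 37.70 m.

37.7 m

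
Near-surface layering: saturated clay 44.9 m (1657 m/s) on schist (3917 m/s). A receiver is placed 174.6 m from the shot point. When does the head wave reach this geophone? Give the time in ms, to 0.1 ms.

93.7 ms

t = x/V₂ + 2h·√(V₂²−V₁²)/(V₁V₂).
√(V₂²−V₁²) = √(3917²−1657²) = 3549.3 m/s; delay term = 2·44.9·3549.3/(1657·3917) = 0.04911 s.
t = 174.6/3917 + 0.04911 = 0.09368 s.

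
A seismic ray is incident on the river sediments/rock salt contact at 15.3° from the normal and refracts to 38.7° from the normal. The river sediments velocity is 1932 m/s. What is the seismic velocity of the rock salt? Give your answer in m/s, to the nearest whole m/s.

Snell's law: sin 15.3°/V₁ = sin 38.7°/V₂.
V₂ = V₁·sin 38.7°/sin 15.3° = 1932 × 2.3695 = 4577.84 m/s.

4578 m/s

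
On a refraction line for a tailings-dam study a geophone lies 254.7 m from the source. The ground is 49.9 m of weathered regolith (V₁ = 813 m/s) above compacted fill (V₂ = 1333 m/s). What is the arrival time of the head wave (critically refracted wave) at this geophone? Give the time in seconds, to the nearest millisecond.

0.288 s

θ_c = arcsin(V₁/V₂) = arcsin(813/1333) = 37.58°, cos θ_c = 0.7925.
Intercept time tᵢ = 2h cos θ_c / V₁ = 2·49.9·0.7925/813 = 0.09728 s.
t = x/V₂ + tᵢ = 254.7/1333 + 0.09728 = 0.28835 s.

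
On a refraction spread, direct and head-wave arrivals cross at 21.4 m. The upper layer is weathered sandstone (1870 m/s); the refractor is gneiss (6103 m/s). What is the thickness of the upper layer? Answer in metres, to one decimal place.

h = (x_cross/2)·√((V₂−V₁)/(V₂+V₁)).
(V₂−V₁)/(V₂+V₁) = (6103−1870)/(6103+1870) = 0.5309; √ = 0.7286.
h = (21.4/2)·0.7286 = 7.80 m.

7.8 m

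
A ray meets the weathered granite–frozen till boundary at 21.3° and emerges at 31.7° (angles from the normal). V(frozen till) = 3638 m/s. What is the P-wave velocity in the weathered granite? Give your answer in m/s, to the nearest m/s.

2515 m/s

Snell's law: sin 21.3°/V₁ = sin 31.7°/V₂.
V₁ = V₂·sin 21.3°/sin 31.7° = 3638 × 0.6913 = 2514.90 m/s.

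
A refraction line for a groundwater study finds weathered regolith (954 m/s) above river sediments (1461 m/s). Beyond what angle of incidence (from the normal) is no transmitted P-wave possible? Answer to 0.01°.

At critical incidence the refracted ray runs along the interface (θ₂ = 90°), so sin θ_c = V₁/V₂.
θ_c = arcsin(954/1461) = arcsin 0.6530 = 40.77°.

40.77°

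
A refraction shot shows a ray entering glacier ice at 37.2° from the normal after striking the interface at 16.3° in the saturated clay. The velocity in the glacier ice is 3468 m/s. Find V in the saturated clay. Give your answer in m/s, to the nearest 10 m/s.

1610 m/s

Snell's law: sin 16.3°/V₁ = sin 37.2°/V₂.
V₁ = V₂·sin 16.3°/sin 37.2° = 3468 × 0.4642 = 1609.91 m/s.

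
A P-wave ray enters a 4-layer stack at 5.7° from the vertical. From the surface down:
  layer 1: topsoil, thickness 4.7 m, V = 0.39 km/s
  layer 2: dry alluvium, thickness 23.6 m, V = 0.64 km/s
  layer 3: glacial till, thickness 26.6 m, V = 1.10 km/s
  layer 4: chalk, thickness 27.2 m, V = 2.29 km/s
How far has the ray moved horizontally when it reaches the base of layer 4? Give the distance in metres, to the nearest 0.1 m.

31.7 m

Ray parameter p = sin 5.7° / 0.39 km/s = 2.5467e-01 s/km.
Layer 1: θ = 5.70°; offset = 4.7·tan 5.70° = 0.469 m.
Layer 2: sin θ = p·0.64 = 0.1630 → θ = 9.38°; offset = 23.6·tan 9.38° = 3.899 m.
Layer 3: sin θ = p·1.10 = 0.2801 → θ = 16.27°; offset = 26.6·tan 16.27° = 7.762 m.
Layer 4: sin θ = p·2.29 = 0.5832 → θ = 35.67°; offset = 27.2·tan 35.67° = 19.527 m.
Σ offsets = 31.657 m.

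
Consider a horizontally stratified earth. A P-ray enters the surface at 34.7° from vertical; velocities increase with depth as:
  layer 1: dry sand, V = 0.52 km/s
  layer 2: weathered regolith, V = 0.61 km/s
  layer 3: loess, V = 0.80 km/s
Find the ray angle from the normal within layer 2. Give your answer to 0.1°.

41.9°

Snell's law across each interface conserves sin θ / V, so sin θ_2 = V_2·sin θ₁/V₁.
sin θ_2 = 0.61 × sin 34.7° / 0.52 = 0.6678.
θ_2 = 41.90° from the vertical.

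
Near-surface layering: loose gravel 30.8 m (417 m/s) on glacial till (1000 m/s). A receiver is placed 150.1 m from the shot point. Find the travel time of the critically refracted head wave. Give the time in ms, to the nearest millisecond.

t = x/V₂ + 2h·√(V₂²−V₁²)/(V₁V₂).
√(V₂²−V₁²) = √(1000²−417²) = 908.9 m/s; delay term = 2·30.8·908.9/(417·1000) = 0.13427 s.
t = 150.1/1000 + 0.13427 = 0.28437 s.

284 ms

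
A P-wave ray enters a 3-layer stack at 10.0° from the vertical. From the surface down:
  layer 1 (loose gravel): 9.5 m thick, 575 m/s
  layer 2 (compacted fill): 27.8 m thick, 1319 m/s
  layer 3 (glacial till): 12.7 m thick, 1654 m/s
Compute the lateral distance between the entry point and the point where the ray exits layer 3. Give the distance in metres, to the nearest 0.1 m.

21.1 m

Ray parameter p = sin 10.0° / 575 m/s = 3.0200e-04 s/m.
Layer 1: θ = 10.00°; offset = 9.5·tan 10.00° = 1.675 m.
Layer 2: sin θ = p·1319 = 0.3983 → θ = 23.47°; offset = 27.8·tan 23.47° = 12.073 m.
Layer 3: sin θ = p·1654 = 0.4995 → θ = 29.97°; offset = 12.7·tan 29.97° = 7.323 m.
Σ offsets = 21.071 m.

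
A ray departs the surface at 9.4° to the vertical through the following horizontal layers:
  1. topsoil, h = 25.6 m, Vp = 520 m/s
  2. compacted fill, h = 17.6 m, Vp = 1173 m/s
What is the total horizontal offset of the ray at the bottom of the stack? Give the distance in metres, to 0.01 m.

Apply Snell's law at each interface; in layer i the horizontal offset is hᵢ·tan θᵢ.
Layer 1: θ = 9.40°; offset = 25.6·tan 9.40° = 4.2381 m.
Layer 2: sin θ = 1173·sin 9.4°/520 = 0.3684, θ = 21.62°; offset = 17.6·tan 21.62° = 6.9749 m.
Summing the layer offsets gives 11.2130 m.

11.21 m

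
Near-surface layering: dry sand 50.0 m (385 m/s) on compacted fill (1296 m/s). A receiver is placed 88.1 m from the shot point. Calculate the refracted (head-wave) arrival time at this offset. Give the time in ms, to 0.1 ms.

316.0 ms

θ_c = arcsin(V₁/V₂) = arcsin(385/1296) = 17.28°, cos θ_c = 0.9549.
Intercept time tᵢ = 2h cos θ_c / V₁ = 2·50.0·0.9549/385 = 0.24801 s.
t = x/V₂ + tᵢ = 88.1/1296 + 0.24801 = 0.31599 s.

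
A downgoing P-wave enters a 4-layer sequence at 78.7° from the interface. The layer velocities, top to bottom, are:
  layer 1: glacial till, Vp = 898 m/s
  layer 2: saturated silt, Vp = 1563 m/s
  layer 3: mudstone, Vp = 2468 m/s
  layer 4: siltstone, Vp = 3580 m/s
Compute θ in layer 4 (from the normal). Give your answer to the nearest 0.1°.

51.4°

From the normal: θ₁ = 90° − 78.7° = 11.3°.
Snell's law across each interface conserves sin θ / V, so sin θ_4 = V_4·sin θ₁/V₁.
sin θ_4 = 3580 × sin 11.3° / 898 = 0.7812.
θ_4 = arcsin 0.7812 = 51.37°.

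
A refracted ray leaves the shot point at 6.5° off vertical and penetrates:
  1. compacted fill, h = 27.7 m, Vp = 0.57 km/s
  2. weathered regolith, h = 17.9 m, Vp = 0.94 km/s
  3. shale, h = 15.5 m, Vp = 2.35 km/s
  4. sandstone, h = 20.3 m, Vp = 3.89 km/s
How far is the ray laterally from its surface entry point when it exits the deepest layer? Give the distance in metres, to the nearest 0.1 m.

39.4 m

p = sin θ₁/V₁ = sin 6.5°/0.57 = 1.9860e-01 s/km is conserved through the stack.
Layer 1: θ = 6.50°; offset = 27.7·tan 6.50° = 3.156 m.
Layer 2: sin θ = p·0.94 = 0.1867 → θ = 10.76°; offset = 17.9·tan 10.76° = 3.401 m.
Layer 3: sin θ = p·2.35 = 0.4667 → θ = 27.82°; offset = 15.5·tan 27.82° = 8.180 m.
Layer 4: sin θ = p·3.89 = 0.7726 → θ = 50.58°; offset = 20.3·tan 50.58° = 24.700 m.
Summing the layer offsets gives 39.437 m.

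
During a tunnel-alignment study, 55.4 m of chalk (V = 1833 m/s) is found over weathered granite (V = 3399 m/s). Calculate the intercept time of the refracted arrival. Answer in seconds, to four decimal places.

0.0509 s

θ_c = arcsin(V₁/V₂) = arcsin(1833/3399) = 32.63°; cos θ_c = 0.8421.
tᵢ = 2h·cos θ_c / V₁ = 2·55.4·0.8421 / 1833 = 0.05090 s.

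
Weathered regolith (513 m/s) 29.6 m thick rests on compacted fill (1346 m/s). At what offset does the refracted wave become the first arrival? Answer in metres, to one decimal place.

x_cross = 2h·√((V₂+V₁)/(V₂−V₁)).
(V₂+V₁)/(V₂−V₁) = (1346+513)/(1346−513) = 2.2317; √ = 1.4939.
x_cross = 2·29.6·1.4939 = 88.44 m.

88.4 m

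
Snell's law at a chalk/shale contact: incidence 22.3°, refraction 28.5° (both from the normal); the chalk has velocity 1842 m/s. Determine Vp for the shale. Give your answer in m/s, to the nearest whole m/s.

Snell's law: sin 22.3°/V₁ = sin 28.5°/V₂.
V₂ = V₁·sin 28.5°/sin 22.3° = 1842 × 1.2575 = 2316.28 m/s.

2316 m/s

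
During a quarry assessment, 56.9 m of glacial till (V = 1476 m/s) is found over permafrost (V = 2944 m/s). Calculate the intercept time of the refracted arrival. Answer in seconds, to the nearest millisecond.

0.067 s

tᵢ = 2h·√(V₂²−V₁²)/(V₁V₂).
√(V₂²−V₁²) = √(2944²−1476²) = 2547.3 m/s.
tᵢ = 2·56.9·2547.3/(1476·2944) = 0.06671 s.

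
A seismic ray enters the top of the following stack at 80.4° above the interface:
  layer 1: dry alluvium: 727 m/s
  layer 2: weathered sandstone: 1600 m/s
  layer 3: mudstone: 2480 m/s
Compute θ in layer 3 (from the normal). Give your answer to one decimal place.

From the normal: θ₁ = 90° − 80.4° = 9.6°.
Snell's law across each interface conserves sin θ / V, so sin θ_3 = V_3·sin θ₁/V₁.
sin θ_3 = 2480 × sin 9.6° / 727 = 0.5689.
θ_3 = arcsin 0.5689 = 34.67°.

34.7°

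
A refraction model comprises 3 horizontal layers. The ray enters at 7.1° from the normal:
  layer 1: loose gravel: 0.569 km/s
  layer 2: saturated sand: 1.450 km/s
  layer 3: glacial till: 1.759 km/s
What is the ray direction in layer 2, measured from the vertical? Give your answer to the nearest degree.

Snell's law across each interface conserves sin θ / V, so sin θ_2 = V_2·sin θ₁/V₁.
sin θ_2 = 1.450 × sin 7.1° / 0.569 = 0.3150.
θ_2 = arcsin 0.3150 = 18.36°.

18°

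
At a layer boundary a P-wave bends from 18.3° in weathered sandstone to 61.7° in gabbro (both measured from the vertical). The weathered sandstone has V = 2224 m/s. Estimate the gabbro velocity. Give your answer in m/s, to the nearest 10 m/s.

6240 m/s

sin 18.3° = 0.3140; sin 61.7° = 0.8805.
V₂ = V₁·(sin θ₂/sin θ₁) = 2224·(0.8805/0.3140) = 6236.40 m/s.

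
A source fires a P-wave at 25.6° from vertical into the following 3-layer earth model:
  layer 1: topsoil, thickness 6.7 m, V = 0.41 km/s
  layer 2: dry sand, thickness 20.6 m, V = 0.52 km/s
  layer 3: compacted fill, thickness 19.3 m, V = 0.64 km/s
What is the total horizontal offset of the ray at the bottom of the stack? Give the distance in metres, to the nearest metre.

34 m

Apply Snell's law at each interface; in layer i the horizontal offset is hᵢ·tan θᵢ.
Layer 1: θ = 25.60°; offset = 6.7·tan 25.60° = 3.210 m.
Layer 2: sin θ = 0.52·sin 25.6°/0.41 = 0.5480, θ = 33.23°; offset = 20.6·tan 33.23° = 13.496 m.
Layer 3: sin θ = 0.64·sin 25.6°/0.41 = 0.6745, θ = 42.41°; offset = 19.3·tan 42.41° = 17.632 m.
Total horizontal offset = 34.338 m.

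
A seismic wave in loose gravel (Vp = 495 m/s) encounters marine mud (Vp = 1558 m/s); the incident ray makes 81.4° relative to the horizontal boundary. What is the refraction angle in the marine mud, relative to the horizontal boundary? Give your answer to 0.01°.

61.92°

Convert to the normal: θ₁ = 90° − 81.4° = 8.6°.
Snell's law: sin θ₂ = (V₂/V₁)·sin θ₁ = (1558/495)·sin 8.6° = 0.4707.
θ₂ = arcsin 0.4707 = 28.08° from the normal.
From the interface: 90° − 28.08° = 61.92°.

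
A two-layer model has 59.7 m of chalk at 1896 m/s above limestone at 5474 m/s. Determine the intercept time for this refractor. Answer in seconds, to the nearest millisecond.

tᵢ = 2h·√(V₂²−V₁²)/(V₁V₂).
√(V₂²−V₁²) = √(5474²−1896²) = 5135.2 m/s.
tᵢ = 2·59.7·5135.2/(1896·5474) = 0.05908 s.

0.059 s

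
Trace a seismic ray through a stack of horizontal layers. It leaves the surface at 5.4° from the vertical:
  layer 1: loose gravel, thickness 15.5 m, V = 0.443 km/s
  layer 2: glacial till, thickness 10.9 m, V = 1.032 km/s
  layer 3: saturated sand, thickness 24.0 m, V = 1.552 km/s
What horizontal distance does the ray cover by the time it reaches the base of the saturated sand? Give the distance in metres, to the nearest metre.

12 m

p = sin θ₁/V₁ = sin 5.4°/0.443 = 2.1243e-01 s/km is conserved through the stack.
Layer 1: θ = 5.40°; offset = 15.5·tan 5.40° = 1.465 m.
Layer 2: sin θ = p·1.032 = 0.2192 → θ = 12.66°; offset = 10.9·tan 12.66° = 2.449 m.
Layer 3: sin θ = p·1.552 = 0.3297 → θ = 19.25°; offset = 24.0·tan 19.25° = 8.381 m.
Total horizontal offset = 12.296 m.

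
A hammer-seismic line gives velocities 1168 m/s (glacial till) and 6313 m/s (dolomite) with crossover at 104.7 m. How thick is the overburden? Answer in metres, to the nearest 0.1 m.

43.4 m

h = (x_cross/2)·√((V₂−V₁)/(V₂+V₁)).
(V₂−V₁)/(V₂+V₁) = (6313−1168)/(6313+1168) = 0.6877; √ = 0.8293.
h = (104.7/2)·0.8293 = 43.41 m.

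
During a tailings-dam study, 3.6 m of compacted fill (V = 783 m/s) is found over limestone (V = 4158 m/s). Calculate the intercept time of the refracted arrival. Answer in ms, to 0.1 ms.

θ_c = arcsin(V₁/V₂) = arcsin(783/4158) = 10.85°; cos θ_c = 0.9821.
tᵢ = 2h·cos θ_c / V₁ = 2·3.6·0.9821 / 783 = 0.00903 s.

9.0 ms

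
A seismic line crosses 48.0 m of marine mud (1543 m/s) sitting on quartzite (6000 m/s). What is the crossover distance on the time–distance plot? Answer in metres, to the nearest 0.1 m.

x_cross = 2h·√((V₂+V₁)/(V₂−V₁)).
(V₂+V₁)/(V₂−V₁) = (6000+1543)/(6000−1543) = 1.6924; √ = 1.3009.
x_cross = 2·48.0·1.3009 = 124.89 m.

124.9 m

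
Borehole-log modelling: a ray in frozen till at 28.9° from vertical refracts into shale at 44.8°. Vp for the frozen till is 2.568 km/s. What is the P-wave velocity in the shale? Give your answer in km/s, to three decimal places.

3.744 km/s

sin 28.9° = 0.4833; sin 44.8° = 0.7046.
V₂ = V₁·(sin θ₂/sin θ₁) = 2.568·(0.7046/0.4833) = 3.744 km/s.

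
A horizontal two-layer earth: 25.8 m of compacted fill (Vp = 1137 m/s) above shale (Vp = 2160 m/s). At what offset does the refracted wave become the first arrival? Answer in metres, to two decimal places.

92.63 m

x_cross = 2h·√((V₂+V₁)/(V₂−V₁)).
(V₂+V₁)/(V₂−V₁) = (2160+1137)/(2160−1137) = 3.2229; √ = 1.7952.
x_cross = 2·25.8·1.7952 = 92.63 m.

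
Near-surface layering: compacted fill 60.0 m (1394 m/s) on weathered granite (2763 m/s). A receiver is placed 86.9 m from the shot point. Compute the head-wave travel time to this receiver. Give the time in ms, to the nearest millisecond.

106 ms

t = x/V₂ + 2h·√(V₂²−V₁²)/(V₁V₂).
√(V₂²−V₁²) = √(2763²−1394²) = 2385.6 m/s; delay term = 2·60.0·2385.6/(1394·2763) = 0.07432 s.
t = 86.9/2763 + 0.07432 = 0.10578 s.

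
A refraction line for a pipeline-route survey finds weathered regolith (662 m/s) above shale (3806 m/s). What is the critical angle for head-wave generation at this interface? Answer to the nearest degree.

Critical incidence: sin θ_c = V₁/V₂ = 662/3806 = 0.1739.
θ_c = arcsin 0.1739 = 10.02°.

10°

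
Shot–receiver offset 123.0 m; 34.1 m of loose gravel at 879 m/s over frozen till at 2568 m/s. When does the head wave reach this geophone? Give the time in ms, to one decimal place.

120.8 ms

t = x/V₂ + 2h·√(V₂²−V₁²)/(V₁V₂).
√(V₂²−V₁²) = √(2568²−879²) = 2412.9 m/s; delay term = 2·34.1·2412.9/(879·2568) = 0.07290 s.
t = 123.0/2568 + 0.07290 = 0.12080 s.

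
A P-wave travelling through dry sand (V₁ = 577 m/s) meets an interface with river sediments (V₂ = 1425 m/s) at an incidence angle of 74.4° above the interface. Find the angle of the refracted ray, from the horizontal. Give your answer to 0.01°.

Angle from the normal: 90° − 74.4° = 15.6°.
sin θ₁/V₁ = sin θ₂/V₂ ⇒ sin θ₂ = 1425·sin 15.6°/577 = 1425·0.2689/577 = 0.6641.
θ₂ = arcsin 0.6641 = 41.62° from the normal.
From the interface: 90° − 41.62° = 48.38°.

48.38°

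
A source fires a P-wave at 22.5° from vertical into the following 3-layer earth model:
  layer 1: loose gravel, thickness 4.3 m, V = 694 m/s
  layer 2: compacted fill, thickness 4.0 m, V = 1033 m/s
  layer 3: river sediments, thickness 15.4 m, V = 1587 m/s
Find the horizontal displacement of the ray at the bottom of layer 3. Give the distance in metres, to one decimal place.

32.4 m

Apply Snell's law at each interface; in layer i the horizontal offset is hᵢ·tan θᵢ.
Layer 1: θ = 22.50°; offset = 4.3·tan 22.50° = 1.781 m.
Layer 2: sin θ = 1033·sin 22.5°/694 = 0.5696, θ = 34.72°; offset = 4.0·tan 34.72° = 2.772 m.
Layer 3: sin θ = 1587·sin 22.5°/694 = 0.8751, θ = 61.06°; offset = 15.4·tan 61.06° = 27.847 m.
Σ offsets = 32.401 m.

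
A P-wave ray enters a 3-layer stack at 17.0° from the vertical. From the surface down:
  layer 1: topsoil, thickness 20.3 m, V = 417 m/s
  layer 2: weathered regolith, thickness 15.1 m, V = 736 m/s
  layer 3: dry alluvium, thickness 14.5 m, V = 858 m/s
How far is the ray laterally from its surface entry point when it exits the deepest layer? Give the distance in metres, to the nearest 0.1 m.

26.2 m

Ray parameter p = sin 17.0° / 417 m/s = 7.0113e-04 s/m.
Layer 1: θ = 17.00°; offset = 20.3·tan 17.00° = 6.206 m.
Layer 2: sin θ = p·736 = 0.5160 → θ = 31.07°; offset = 15.1·tan 31.07° = 9.097 m.
Layer 3: sin θ = p·858 = 0.6016 → θ = 36.98°; offset = 14.5·tan 36.98° = 10.920 m.
Σ offsets = 26.223 m.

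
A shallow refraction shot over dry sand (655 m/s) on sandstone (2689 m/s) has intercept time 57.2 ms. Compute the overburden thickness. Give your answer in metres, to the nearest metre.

19 m

θ_c = arcsin(655/2689) = 14.10°; cos θ_c = 0.9699.
tᵢ = 2h cos θ_c/V₁ ⇒ h = tᵢ·V₁/(2 cos θ_c) = 0.0572·655/(2·0.9699) = 19.31 m.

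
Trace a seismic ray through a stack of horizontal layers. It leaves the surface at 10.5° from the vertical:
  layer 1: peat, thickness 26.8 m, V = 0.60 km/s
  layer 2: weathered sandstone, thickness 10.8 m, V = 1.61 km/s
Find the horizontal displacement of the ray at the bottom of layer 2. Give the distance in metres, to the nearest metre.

Ray parameter p = sin 10.5° / 0.60 km/s = 3.0373e-01 s/km.
Layer 1: θ = 10.50°; offset = 26.8·tan 10.50° = 4.967 m.
Layer 2: sin θ = p·1.61 = 0.4890 → θ = 29.27°; offset = 10.8·tan 29.27° = 6.054 m.
Summing the layer offsets gives 11.022 m.

11 m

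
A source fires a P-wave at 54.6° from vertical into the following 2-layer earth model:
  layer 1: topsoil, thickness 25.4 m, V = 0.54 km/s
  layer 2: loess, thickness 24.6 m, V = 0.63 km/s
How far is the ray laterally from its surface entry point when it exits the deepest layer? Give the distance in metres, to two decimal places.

111.39 m

Ray parameter p = sin 54.6° / 0.54 km/s = 1.5095e+00 s/km.
Layer 1: θ = 54.60°; offset = 25.4·tan 54.60° = 35.7413 m.
Layer 2: sin θ = p·0.63 = 0.9510 → θ = 71.99°; offset = 24.6·tan 71.99° = 75.6493 m.
Total horizontal offset = 111.3906 m.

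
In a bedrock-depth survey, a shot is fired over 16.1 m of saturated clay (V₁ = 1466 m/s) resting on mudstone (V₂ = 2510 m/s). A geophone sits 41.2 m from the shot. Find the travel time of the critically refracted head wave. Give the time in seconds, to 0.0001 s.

0.0342 s

t = x/V₂ + 2h·√(V₂²−V₁²)/(V₁V₂).
√(V₂²−V₁²) = √(2510²−1466²) = 2037.4 m/s; delay term = 2·16.1·2037.4/(1466·2510) = 0.01783 s.
t = 41.2/2510 + 0.01783 = 0.03424 s.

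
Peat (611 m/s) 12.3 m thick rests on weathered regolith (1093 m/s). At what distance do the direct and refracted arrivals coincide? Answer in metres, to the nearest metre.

x_cross = 2h·√((V₂+V₁)/(V₂−V₁)).
(V₂+V₁)/(V₂−V₁) = (1093+611)/(1093−611) = 3.5353; √ = 1.8802.
x_cross = 2·12.3·1.8802 = 46.25 m.

46 m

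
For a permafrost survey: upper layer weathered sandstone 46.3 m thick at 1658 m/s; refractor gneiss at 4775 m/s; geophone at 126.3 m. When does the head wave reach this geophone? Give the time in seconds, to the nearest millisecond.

θ_c = arcsin(V₁/V₂) = arcsin(1658/4775) = 20.32°, cos θ_c = 0.9378.
Intercept time tᵢ = 2h cos θ_c / V₁ = 2·46.3·0.9378/1658 = 0.05238 s.
t = x/V₂ + tᵢ = 126.3/4775 + 0.05238 = 0.07883 s.

0.079 s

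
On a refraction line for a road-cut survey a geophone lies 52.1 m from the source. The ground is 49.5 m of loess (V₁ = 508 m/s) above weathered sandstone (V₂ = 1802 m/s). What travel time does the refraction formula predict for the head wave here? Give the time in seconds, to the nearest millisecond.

t = x/V₂ + 2h·√(V₂²−V₁²)/(V₁V₂).
√(V₂²−V₁²) = √(1802²−508²) = 1728.9 m/s; delay term = 2·49.5·1728.9/(508·1802) = 0.18698 s.
t = 52.1/1802 + 0.18698 = 0.21589 s.

0.216 s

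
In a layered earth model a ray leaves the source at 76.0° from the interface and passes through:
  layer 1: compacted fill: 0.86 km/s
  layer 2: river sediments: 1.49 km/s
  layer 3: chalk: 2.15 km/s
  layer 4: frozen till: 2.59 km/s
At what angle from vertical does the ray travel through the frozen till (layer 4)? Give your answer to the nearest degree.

47°

From the normal: θ₁ = 90° − 76.0° = 14.0°.
Ray parameter p = sin 14.0° / 0.86 = 2.8130e-01 s/km.
sin θ_4 = p·V_4 = 2.8130e-01 × 2.59 = 0.7286.
θ_4 = arcsin 0.7286 = 46.77°.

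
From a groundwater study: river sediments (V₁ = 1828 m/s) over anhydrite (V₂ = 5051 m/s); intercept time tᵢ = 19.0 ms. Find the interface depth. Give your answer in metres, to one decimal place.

18.6 m

θ_c = arcsin(1828/5051) = 21.22°; cos θ_c = 0.9322.
tᵢ = 2h cos θ_c/V₁ ⇒ h = tᵢ·V₁/(2 cos θ_c) = 0.019·1828/(2·0.9322) = 18.63 m.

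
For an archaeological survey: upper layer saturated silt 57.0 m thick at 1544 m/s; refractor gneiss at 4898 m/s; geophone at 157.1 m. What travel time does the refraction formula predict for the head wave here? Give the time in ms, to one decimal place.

θ_c = arcsin(V₁/V₂) = arcsin(1544/4898) = 18.37°, cos θ_c = 0.9490.
Intercept time tᵢ = 2h cos θ_c / V₁ = 2·57.0·0.9490/1544 = 0.07007 s.
t = x/V₂ + tᵢ = 157.1/4898 + 0.07007 = 0.10214 s.

102.1 ms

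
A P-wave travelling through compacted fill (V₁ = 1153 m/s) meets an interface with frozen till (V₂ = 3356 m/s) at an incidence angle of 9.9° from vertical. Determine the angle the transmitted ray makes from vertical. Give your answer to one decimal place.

30.0°

Snell's law: sin θ₂ = (V₂/V₁)·sin θ₁ = (3356/1153)·sin 9.9° = 0.5004.
θ₂ = sin⁻¹(0.5004) = 30.03° (from vertical).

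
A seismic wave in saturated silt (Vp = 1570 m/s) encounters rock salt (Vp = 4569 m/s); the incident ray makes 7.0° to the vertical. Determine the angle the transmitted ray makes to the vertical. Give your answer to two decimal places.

20.77°

sin θ₁/V₁ = sin θ₂/V₂ ⇒ sin θ₂ = 4569·sin 7.0°/1570 = 4569·0.1219/1570 = 0.3547.
θ₂ = arcsin 0.3547 = 20.77° from the normal.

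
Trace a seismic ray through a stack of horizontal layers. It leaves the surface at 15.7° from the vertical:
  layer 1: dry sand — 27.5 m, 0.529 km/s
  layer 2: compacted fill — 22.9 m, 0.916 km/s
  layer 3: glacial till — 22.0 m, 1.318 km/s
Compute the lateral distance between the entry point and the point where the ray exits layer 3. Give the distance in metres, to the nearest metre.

Apply Snell's law at each interface; in layer i the horizontal offset is hᵢ·tan θᵢ.
Layer 1: θ = 15.70°; offset = 27.5·tan 15.70° = 7.730 m.
Layer 2: sin θ = 0.916·sin 15.7°/0.529 = 0.4686, θ = 27.94°; offset = 22.9·tan 27.94° = 12.146 m.
Layer 3: sin θ = 1.318·sin 15.7°/0.529 = 0.6742, θ = 42.39°; offset = 22.0·tan 42.39° = 20.083 m.
Σ offsets = 39.959 m.

40 m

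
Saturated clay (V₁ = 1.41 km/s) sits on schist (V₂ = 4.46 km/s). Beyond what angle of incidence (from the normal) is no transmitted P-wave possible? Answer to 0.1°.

Critical incidence: sin θ_c = V₁/V₂ = 1.41/4.46 = 0.3161.
θ_c = arcsin 0.3161 = 18.43°.

18.4°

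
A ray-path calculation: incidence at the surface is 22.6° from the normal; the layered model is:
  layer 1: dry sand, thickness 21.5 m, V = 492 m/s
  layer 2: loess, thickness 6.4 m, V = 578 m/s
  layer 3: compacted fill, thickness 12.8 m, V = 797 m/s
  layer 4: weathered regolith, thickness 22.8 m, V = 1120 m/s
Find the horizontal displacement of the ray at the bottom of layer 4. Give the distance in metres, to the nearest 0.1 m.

Ray parameter p = sin 22.6° / 492 m/s = 7.8109e-04 s/m.
Layer 1: θ = 22.60°; offset = 21.5·tan 22.60° = 8.950 m.
Layer 2: sin θ = p·578 = 0.4515 → θ = 26.84°; offset = 6.4·tan 26.84° = 3.238 m.
Layer 3: sin θ = p·797 = 0.6225 → θ = 38.50°; offset = 12.8·tan 38.50° = 10.182 m.
Layer 4: sin θ = p·1120 = 0.8748 → θ = 61.02°; offset = 22.8·tan 61.02° = 41.172 m.
Σ offsets = 63.542 m.

63.5 m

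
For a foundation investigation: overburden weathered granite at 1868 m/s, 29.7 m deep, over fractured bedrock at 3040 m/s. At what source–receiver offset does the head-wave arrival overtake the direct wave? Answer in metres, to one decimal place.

x_cross = 2h·√((V₂+V₁)/(V₂−V₁)).
(V₂+V₁)/(V₂−V₁) = (3040+1868)/(3040−1868) = 4.1877; √ = 2.0464.
x_cross = 2·29.7·2.0464 = 121.56 m.

121.6 m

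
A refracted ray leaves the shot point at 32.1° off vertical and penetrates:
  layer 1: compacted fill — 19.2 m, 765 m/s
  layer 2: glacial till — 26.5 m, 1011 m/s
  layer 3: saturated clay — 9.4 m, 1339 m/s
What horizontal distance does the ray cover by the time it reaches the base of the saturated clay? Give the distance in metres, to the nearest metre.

62 m

p = sin θ₁/V₁ = sin 32.1°/765 = 6.9464e-04 s/m is conserved through the stack.
Layer 1: θ = 32.10°; offset = 19.2·tan 32.10° = 12.044 m.
Layer 2: sin θ = p·1011 = 0.7023 → θ = 44.61°; offset = 26.5·tan 44.61° = 26.142 m.
Layer 3: sin θ = p·1339 = 0.9301 → θ = 68.45°; offset = 9.4·tan 68.45° = 23.807 m.
Summing the layer offsets gives 61.993 m.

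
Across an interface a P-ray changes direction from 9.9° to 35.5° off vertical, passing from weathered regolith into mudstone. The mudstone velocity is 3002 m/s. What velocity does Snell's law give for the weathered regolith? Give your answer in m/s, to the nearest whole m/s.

889 m/s

sin 9.9° = 0.1719; sin 35.5° = 0.5807.
V₁ = V₂·(sin θ₁/sin θ₂) = 3002·(0.1719/0.5807) = 888.80 m/s.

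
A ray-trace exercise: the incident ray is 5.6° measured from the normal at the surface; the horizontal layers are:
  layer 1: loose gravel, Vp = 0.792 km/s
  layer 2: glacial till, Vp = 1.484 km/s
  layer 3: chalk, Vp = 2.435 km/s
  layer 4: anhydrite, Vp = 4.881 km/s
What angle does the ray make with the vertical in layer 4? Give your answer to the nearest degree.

37°

Snell's law across each interface conserves sin θ / V, so sin θ_4 = V_4·sin θ₁/V₁.
sin θ_4 = 4.881 × sin 5.6° / 0.792 = 0.6014.
θ_4 = arcsin 0.6014 = 36.97°.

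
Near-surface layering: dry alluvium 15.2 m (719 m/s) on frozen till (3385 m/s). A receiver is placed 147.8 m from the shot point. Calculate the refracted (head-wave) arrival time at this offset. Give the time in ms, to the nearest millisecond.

85 ms

θ_c = arcsin(V₁/V₂) = arcsin(719/3385) = 12.26°, cos θ_c = 0.9772.
Intercept time tᵢ = 2h cos θ_c / V₁ = 2·15.2·0.9772/719 = 0.04132 s.
t = x/V₂ + tᵢ = 147.8/3385 + 0.04132 = 0.08498 s.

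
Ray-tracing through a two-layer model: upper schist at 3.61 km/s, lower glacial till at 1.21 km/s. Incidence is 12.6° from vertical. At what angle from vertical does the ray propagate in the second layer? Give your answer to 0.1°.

4.2°

sin θ₁/V₁ = sin θ₂/V₂ ⇒ sin θ₂ = 1.21·sin 12.6°/3.61 = 1.21·0.2181/3.61 = 0.0731.
θ₂ = arcsin 0.0731 = 4.19° from the normal.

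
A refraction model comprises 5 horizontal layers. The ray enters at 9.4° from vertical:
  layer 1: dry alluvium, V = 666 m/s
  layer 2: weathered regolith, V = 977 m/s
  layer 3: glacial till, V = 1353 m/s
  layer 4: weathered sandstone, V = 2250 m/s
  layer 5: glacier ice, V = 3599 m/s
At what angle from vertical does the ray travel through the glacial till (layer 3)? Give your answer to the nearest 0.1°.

Snell's law across each interface conserves sin θ / V, so sin θ_3 = V_3·sin θ₁/V₁.
sin θ_3 = 1353 × sin 9.4° / 666 = 0.3318.
θ_3 = 19.38° from the vertical.

19.4°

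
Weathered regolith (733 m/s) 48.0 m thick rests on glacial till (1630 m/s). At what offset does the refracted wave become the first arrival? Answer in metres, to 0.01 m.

x_cross = 2h·√((V₂+V₁)/(V₂−V₁)).
(V₂+V₁)/(V₂−V₁) = (1630+733)/(1630−733) = 2.6343; √ = 1.6231.
x_cross = 2·48.0·1.6231 = 155.81 m.

155.81 m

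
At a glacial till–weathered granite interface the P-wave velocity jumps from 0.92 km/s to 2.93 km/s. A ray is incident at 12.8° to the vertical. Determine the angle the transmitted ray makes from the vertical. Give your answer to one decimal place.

44.9°

Snell's law: sin θ₂ = (V₂/V₁)·sin θ₁ = (2.93/0.92)·sin 12.8° = 0.7056.
θ₂ = arcsin 0.7056 = 44.88° from the normal.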